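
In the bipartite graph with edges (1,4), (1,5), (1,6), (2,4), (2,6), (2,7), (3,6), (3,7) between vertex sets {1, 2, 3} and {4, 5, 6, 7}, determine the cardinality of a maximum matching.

Step 1: List the neighbors of each left vertex:
  1: 4, 5, 6
  2: 4, 6, 7
  3: 6, 7

Step 2: Greedily match left vertices, then look for augmenting paths:
  Match 1 -- 4
  Match 2 -- 6
  Match 3 -- 7
  No augmenting path remains.

Step 3: Verify this is maximum:
  Matching size 3 = min(|L|, |R|) = min(3, 4), which is an upper bound, so this matching is maximum.

Maximum matching: {(1,4), (2,6), (3,7)}
Size: 3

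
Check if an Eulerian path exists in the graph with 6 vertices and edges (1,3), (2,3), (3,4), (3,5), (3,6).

Step 1: Find the degree of each vertex:
  deg(1) = 1
  deg(2) = 1
  deg(3) = 5
  deg(4) = 1
  deg(5) = 1
  deg(6) = 1

Step 2: Count vertices with odd degree:
  Odd-degree vertices: 1, 2, 3, 4, 5, 6 (6 total)

Step 3: Apply Euler's theorem:
  - Eulerian circuit exists iff graph is connected and all vertices have even degree
  - Eulerian path exists iff graph is connected and has 0 or 2 odd-degree vertices

Graph has 6 odd-degree vertices (need 0 or 2).
Neither Eulerian path nor Eulerian circuit exists.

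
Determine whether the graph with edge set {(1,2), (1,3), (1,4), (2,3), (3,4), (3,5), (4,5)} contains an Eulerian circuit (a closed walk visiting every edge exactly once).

Step 1: Find the degree of each vertex:
  deg(1) = 3
  deg(2) = 2
  deg(3) = 4
  deg(4) = 3
  deg(5) = 2

Step 2: Count vertices with odd degree:
  Odd-degree vertices: 1, 4 (2 total)

Step 3: Apply Euler's theorem:
  - Eulerian circuit exists iff graph is connected and all vertices have even degree
  - Eulerian path exists iff graph is connected and has 0 or 2 odd-degree vertices

Graph is connected with exactly 2 odd-degree vertices (1, 4).
Eulerian path exists (starting and ending at the odd-degree vertices), but no Eulerian circuit.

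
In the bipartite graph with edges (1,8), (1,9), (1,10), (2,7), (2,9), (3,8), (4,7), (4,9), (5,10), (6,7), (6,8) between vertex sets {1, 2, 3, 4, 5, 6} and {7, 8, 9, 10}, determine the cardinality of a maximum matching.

Step 1: List the neighbors of each left vertex:
  1: 8, 9, 10
  2: 7, 9
  3: 8
  4: 7, 9
  5: 10
  6: 7, 8

Step 2: Greedily match left vertices, then look for augmenting paths:
  Match 1 -- 8
  Match 2 -- 7
  Match 4 -- 9
  Match 5 -- 10
  No augmenting path remains.

Step 3: Verify this is maximum:
  Matching size 4 = min(|L|, |R|) = min(6, 4), which is an upper bound, so this matching is maximum.

Maximum matching: {(1,8), (2,7), (4,9), (5,10)}
Size: 4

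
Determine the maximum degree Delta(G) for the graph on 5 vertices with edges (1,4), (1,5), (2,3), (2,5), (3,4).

Step 1: Count edges incident to each vertex:
  deg(1) = 2 (neighbors: 4, 5)
  deg(2) = 2 (neighbors: 3, 5)
  deg(3) = 2 (neighbors: 2, 4)
  deg(4) = 2 (neighbors: 1, 3)
  deg(5) = 2 (neighbors: 1, 2)

Step 2: Find maximum:
  max(2, 2, 2, 2, 2) = 2 (vertex 1)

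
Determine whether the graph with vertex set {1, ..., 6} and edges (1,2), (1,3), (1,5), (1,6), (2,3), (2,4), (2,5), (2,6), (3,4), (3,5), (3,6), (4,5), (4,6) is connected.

Step 1: Build adjacency list from edges:
  1: 2, 3, 5, 6
  2: 1, 3, 4, 5, 6
  3: 1, 2, 4, 5, 6
  4: 2, 3, 5, 6
  5: 1, 2, 3, 4
  6: 1, 2, 3, 4

Step 2: Run BFS/DFS from vertex 1:
  Visited: {1, 2, 3, 5, 6, 4}
  Reached 6 of 6 vertices

Step 3: All 6 vertices reached from vertex 1, so the graph is connected.
Answer: Yes, the graph is connected.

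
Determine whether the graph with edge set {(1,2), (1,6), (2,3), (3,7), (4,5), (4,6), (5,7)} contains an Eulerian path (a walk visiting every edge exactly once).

Step 1: Find the degree of each vertex:
  deg(1) = 2
  deg(2) = 2
  deg(3) = 2
  deg(4) = 2
  deg(5) = 2
  deg(6) = 2
  deg(7) = 2

Step 2: Count vertices with odd degree:
  All vertices have even degree (0 odd-degree vertices)

Step 3: Apply Euler's theorem:
  - Eulerian circuit exists iff graph is connected and all vertices have even degree
  - Eulerian path exists iff graph is connected and has 0 or 2 odd-degree vertices

Graph is connected with 0 odd-degree vertices.
Both Eulerian circuit and Eulerian path exist.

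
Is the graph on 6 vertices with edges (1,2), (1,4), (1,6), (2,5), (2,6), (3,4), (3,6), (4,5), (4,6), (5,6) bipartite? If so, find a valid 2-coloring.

Step 1: Attempt 2-coloring using BFS:
  Start at vertex 1, assign color 0
  Color vertex 2 with color 1 (neighbor of 1)
  Color vertex 4 with color 1 (neighbor of 1)
  Color vertex 6 with color 1 (neighbor of 1)
  Color vertex 5 with color 0 (neighbor of 2)

Step 2: Conflict found! Vertices 2 and 6 are adjacent but have the same color.
This means the graph contains an odd cycle.

The graph is NOT bipartite.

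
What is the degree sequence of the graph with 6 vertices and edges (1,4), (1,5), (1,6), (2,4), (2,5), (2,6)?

Step 1: Count edges incident to each vertex:
  deg(1) = 3 (neighbors: 4, 5, 6)
  deg(2) = 3 (neighbors: 4, 5, 6)
  deg(3) = 0 (neighbors: none)
  deg(4) = 2 (neighbors: 1, 2)
  deg(5) = 2 (neighbors: 1, 2)
  deg(6) = 2 (neighbors: 1, 2)

Step 2: Sort degrees in non-increasing order:
  Degrees: [3, 3, 0, 2, 2, 2] -> sorted: [3, 3, 2, 2, 2, 0]

Degree sequence: [3, 3, 2, 2, 2, 0]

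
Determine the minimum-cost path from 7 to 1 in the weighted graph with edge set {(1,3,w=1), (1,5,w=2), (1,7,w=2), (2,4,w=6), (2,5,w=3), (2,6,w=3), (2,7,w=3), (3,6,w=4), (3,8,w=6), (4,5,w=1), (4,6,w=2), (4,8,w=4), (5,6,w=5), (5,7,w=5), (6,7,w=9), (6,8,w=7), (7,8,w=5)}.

Step 1: Build adjacency list with weights:
  1: 3(w=1), 5(w=2), 7(w=2)
  2: 4(w=6), 5(w=3), 6(w=3), 7(w=3)
  3: 1(w=1), 6(w=4), 8(w=6)
  4: 2(w=6), 5(w=1), 6(w=2), 8(w=4)
  5: 1(w=2), 2(w=3), 4(w=1), 6(w=5), 7(w=5)
  6: 2(w=3), 3(w=4), 4(w=2), 5(w=5), 7(w=9), 8(w=7)
  7: 1(w=2), 2(w=3), 5(w=5), 6(w=9), 8(w=5)
  8: 3(w=6), 4(w=4), 6(w=7), 7(w=5)

Step 2: Apply Dijkstra's algorithm from vertex 7:
  Visit vertex 7 (distance=0)
    Update dist[1] = 2
    Update dist[2] = 3
    Update dist[5] = 5
    Update dist[6] = 9
    Update dist[8] = 5
  Visit vertex 1 (distance=2)
    Update dist[3] = 3
    Update dist[5] = 4

Step 3: Shortest path: 7 -> 1
Total weight: 2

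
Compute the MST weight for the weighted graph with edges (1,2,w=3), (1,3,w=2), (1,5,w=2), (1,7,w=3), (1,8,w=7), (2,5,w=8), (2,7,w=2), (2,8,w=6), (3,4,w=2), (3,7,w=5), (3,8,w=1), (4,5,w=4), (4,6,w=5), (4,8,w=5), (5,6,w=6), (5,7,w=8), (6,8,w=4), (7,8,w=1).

Apply Kruskal's algorithm (sort edges by weight, add if no cycle):

Sorted edges by weight:
  (3,8) w=1
  (7,8) w=1
  (1,3) w=2
  (1,5) w=2
  (2,7) w=2
  (3,4) w=2
  (1,7) w=3
  (1,2) w=3
  (4,5) w=4
  (6,8) w=4
  (3,7) w=5
  (4,6) w=5
  (4,8) w=5
  (2,8) w=6
  (5,6) w=6
  (1,8) w=7
  (2,5) w=8
  (5,7) w=8

Add edge (3,8) w=1 -- no cycle. Running total: 1
Add edge (7,8) w=1 -- no cycle. Running total: 2
Add edge (1,3) w=2 -- no cycle. Running total: 4
Add edge (1,5) w=2 -- no cycle. Running total: 6
Add edge (2,7) w=2 -- no cycle. Running total: 8
Add edge (3,4) w=2 -- no cycle. Running total: 10
Skip edge (1,7) w=3 -- would create cycle
Skip edge (1,2) w=3 -- would create cycle
Skip edge (4,5) w=4 -- would create cycle
Add edge (6,8) w=4 -- no cycle. Running total: 14

MST edges: (3,8,w=1), (7,8,w=1), (1,3,w=2), (1,5,w=2), (2,7,w=2), (3,4,w=2), (6,8,w=4)
Total MST weight: 1 + 1 + 2 + 2 + 2 + 2 + 4 = 14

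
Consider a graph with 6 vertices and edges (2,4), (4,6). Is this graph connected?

Step 1: Build adjacency list from edges:
  1: (none)
  2: 4
  3: (none)
  4: 2, 6
  5: (none)
  6: 4

Step 2: Run BFS/DFS from vertex 1:
  Visited: {1}
  Reached 1 of 6 vertices

Step 3: Only 1 of 6 vertices reached. Graph is disconnected.
Connected components: {1}, {2, 4, 6}, {3}, {5}
Answer: No, the graph is not connected (4 components).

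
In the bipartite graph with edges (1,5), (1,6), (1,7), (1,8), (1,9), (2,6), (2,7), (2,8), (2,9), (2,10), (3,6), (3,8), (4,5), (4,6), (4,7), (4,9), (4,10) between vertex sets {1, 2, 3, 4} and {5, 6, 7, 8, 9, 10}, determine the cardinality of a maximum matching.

Step 1: List the neighbors of each left vertex:
  1: 5, 6, 7, 8, 9
  2: 6, 7, 8, 9, 10
  3: 6, 8
  4: 5, 6, 7, 9, 10

Step 2: Greedily match left vertices, then look for augmenting paths:
  Match 1 -- 5
  Match 2 -- 6
  Match 3 -- 8
  Match 4 -- 7
  No augmenting path remains.

Step 3: Verify this is maximum:
  Matching size 4 = min(|L|, |R|) = min(4, 6), which is an upper bound, so this matching is maximum.

Maximum matching: {(1,5), (2,6), (3,8), (4,7)}
Size: 4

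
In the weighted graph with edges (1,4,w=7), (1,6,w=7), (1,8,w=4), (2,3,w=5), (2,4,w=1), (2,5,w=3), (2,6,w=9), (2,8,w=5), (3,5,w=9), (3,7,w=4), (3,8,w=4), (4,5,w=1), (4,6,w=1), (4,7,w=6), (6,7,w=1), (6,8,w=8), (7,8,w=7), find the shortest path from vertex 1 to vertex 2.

Step 1: Build adjacency list with weights:
  1: 4(w=7), 6(w=7), 8(w=4)
  2: 3(w=5), 4(w=1), 5(w=3), 6(w=9), 8(w=5)
  3: 2(w=5), 5(w=9), 7(w=4), 8(w=4)
  4: 1(w=7), 2(w=1), 5(w=1), 6(w=1), 7(w=6)
  5: 2(w=3), 3(w=9), 4(w=1)
  6: 1(w=7), 2(w=9), 4(w=1), 7(w=1), 8(w=8)
  7: 3(w=4), 4(w=6), 6(w=1), 8(w=7)
  8: 1(w=4), 2(w=5), 3(w=4), 6(w=8), 7(w=7)

Step 2: Apply Dijkstra's algorithm from vertex 1:
  Visit vertex 1 (distance=0)
    Update dist[4] = 7
    Update dist[6] = 7
    Update dist[8] = 4
  Visit vertex 8 (distance=4)
    Update dist[2] = 9
    Update dist[3] = 8
    Update dist[7] = 11
  Visit vertex 4 (distance=7)
    Update dist[2] = 8
    Update dist[5] = 8
  Visit vertex 6 (distance=7)
    Update dist[7] = 8
  Visit vertex 2 (distance=8)

Step 3: Shortest path: 1 -> 4 -> 2
Total weight: 7 + 1 = 8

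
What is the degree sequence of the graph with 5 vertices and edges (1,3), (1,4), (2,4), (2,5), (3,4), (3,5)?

Step 1: Count edges incident to each vertex:
  deg(1) = 2 (neighbors: 3, 4)
  deg(2) = 2 (neighbors: 4, 5)
  deg(3) = 3 (neighbors: 1, 4, 5)
  deg(4) = 3 (neighbors: 1, 2, 3)
  deg(5) = 2 (neighbors: 2, 3)

Step 2: Sort degrees in non-increasing order:
  Degrees: [2, 2, 3, 3, 2] -> sorted: [3, 3, 2, 2, 2]

Degree sequence: [3, 3, 2, 2, 2]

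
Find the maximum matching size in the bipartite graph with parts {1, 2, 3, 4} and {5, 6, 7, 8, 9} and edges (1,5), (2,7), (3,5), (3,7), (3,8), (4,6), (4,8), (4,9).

Step 1: List the neighbors of each left vertex:
  1: 5
  2: 7
  3: 5, 7, 8
  4: 6, 8, 9

Step 2: Greedily match left vertices, then look for augmenting paths:
  Match 1 -- 5
  Match 2 -- 7
  Match 3 -- 8
  Match 4 -- 6
  No augmenting path remains.

Step 3: Verify this is maximum:
  Matching size 4 = min(|L|, |R|) = min(4, 5), which is an upper bound, so this matching is maximum.

Maximum matching: {(1,5), (2,7), (3,8), (4,6)}
Size: 4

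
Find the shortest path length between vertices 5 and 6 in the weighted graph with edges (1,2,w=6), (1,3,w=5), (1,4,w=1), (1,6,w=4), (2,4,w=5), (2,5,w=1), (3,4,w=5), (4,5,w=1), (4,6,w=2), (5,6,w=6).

Step 1: Build adjacency list with weights:
  1: 2(w=6), 3(w=5), 4(w=1), 6(w=4)
  2: 1(w=6), 4(w=5), 5(w=1)
  3: 1(w=5), 4(w=5)
  4: 1(w=1), 2(w=5), 3(w=5), 5(w=1), 6(w=2)
  5: 2(w=1), 4(w=1), 6(w=6)
  6: 1(w=4), 4(w=2), 5(w=6)

Step 2: Apply Dijkstra's algorithm from vertex 5:
  Visit vertex 5 (distance=0)
    Update dist[2] = 1
    Update dist[4] = 1
    Update dist[6] = 6
  Visit vertex 2 (distance=1)
    Update dist[1] = 7
  Visit vertex 4 (distance=1)
    Update dist[1] = 2
    Update dist[3] = 6
    Update dist[6] = 3
  Visit vertex 1 (distance=2)
  Visit vertex 6 (distance=3)

Step 3: Shortest path: 5 -> 4 -> 6
Total weight: 1 + 2 = 3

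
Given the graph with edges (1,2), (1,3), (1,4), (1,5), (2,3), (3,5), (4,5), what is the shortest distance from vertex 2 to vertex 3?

Step 1: Build adjacency list:
  1: 2, 3, 4, 5
  2: 1, 3
  3: 1, 2, 5
  4: 1, 5
  5: 1, 3, 4

Step 2: BFS from vertex 2 to find shortest path to 3:
  vertex 1 reached at distance 1
  vertex 3 reached at distance 1

Step 3: Shortest path: 2 -> 3
Path length: 1 edge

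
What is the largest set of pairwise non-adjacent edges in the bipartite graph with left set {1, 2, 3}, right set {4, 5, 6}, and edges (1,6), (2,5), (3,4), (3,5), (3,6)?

Step 1: List the neighbors of each left vertex:
  1: 6
  2: 5
  3: 4, 5, 6

Step 2: Greedily match left vertices, then look for augmenting paths:
  Match 1 -- 6
  Match 2 -- 5
  Match 3 -- 4
  No augmenting path remains.

Step 3: Verify this is maximum:
  Matching size 3 = min(|L|, |R|) = min(3, 3), which is an upper bound, so this matching is maximum.

Maximum matching: {(1,6), (2,5), (3,4)}
Size: 3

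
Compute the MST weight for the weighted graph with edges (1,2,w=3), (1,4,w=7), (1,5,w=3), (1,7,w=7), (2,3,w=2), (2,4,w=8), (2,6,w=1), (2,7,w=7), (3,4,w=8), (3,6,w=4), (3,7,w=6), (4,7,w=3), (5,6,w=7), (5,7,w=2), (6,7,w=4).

Apply Kruskal's algorithm (sort edges by weight, add if no cycle):

Sorted edges by weight:
  (2,6) w=1
  (2,3) w=2
  (5,7) w=2
  (1,5) w=3
  (1,2) w=3
  (4,7) w=3
  (3,6) w=4
  (6,7) w=4
  (3,7) w=6
  (1,4) w=7
  (1,7) w=7
  (2,7) w=7
  (5,6) w=7
  (2,4) w=8
  (3,4) w=8

Add edge (2,6) w=1 -- no cycle. Running total: 1
Add edge (2,3) w=2 -- no cycle. Running total: 3
Add edge (5,7) w=2 -- no cycle. Running total: 5
Add edge (1,5) w=3 -- no cycle. Running total: 8
Add edge (1,2) w=3 -- no cycle. Running total: 11
Add edge (4,7) w=3 -- no cycle. Running total: 14

MST edges: (2,6,w=1), (2,3,w=2), (5,7,w=2), (1,5,w=3), (1,2,w=3), (4,7,w=3)
Total MST weight: 1 + 2 + 2 + 3 + 3 + 3 = 14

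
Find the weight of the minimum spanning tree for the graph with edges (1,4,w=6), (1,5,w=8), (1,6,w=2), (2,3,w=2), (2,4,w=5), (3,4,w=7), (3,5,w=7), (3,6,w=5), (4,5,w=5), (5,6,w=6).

Apply Kruskal's algorithm (sort edges by weight, add if no cycle):

Sorted edges by weight:
  (1,6) w=2
  (2,3) w=2
  (2,4) w=5
  (3,6) w=5
  (4,5) w=5
  (1,4) w=6
  (5,6) w=6
  (3,4) w=7
  (3,5) w=7
  (1,5) w=8

Add edge (1,6) w=2 -- no cycle. Running total: 2
Add edge (2,3) w=2 -- no cycle. Running total: 4
Add edge (2,4) w=5 -- no cycle. Running total: 9
Add edge (3,6) w=5 -- no cycle. Running total: 14
Add edge (4,5) w=5 -- no cycle. Running total: 19

MST edges: (1,6,w=2), (2,3,w=2), (2,4,w=5), (3,6,w=5), (4,5,w=5)
Total MST weight: 2 + 2 + 5 + 5 + 5 = 19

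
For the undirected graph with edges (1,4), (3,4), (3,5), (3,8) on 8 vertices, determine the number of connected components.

Step 1: Build adjacency list from edges:
  1: 4
  2: (none)
  3: 4, 5, 8
  4: 1, 3
  5: 3
  6: (none)
  7: (none)
  8: 3

Step 2: Run BFS/DFS from vertex 1:
  Visited: {1, 4, 3, 5, 8}
  Reached 5 of 8 vertices

Step 3: Only 5 of 8 vertices reached. Graph is disconnected.
Connected components: {1, 3, 4, 5, 8}, {2}, {6}, {7}
Number of connected components: 4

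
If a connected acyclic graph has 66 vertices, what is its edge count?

A tree on n vertices always has exactly n - 1 edges.
For n = 66: edges = 66 - 1 = 65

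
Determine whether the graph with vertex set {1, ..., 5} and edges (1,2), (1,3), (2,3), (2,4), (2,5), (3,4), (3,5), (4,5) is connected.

Step 1: Build adjacency list from edges:
  1: 2, 3
  2: 1, 3, 4, 5
  3: 1, 2, 4, 5
  4: 2, 3, 5
  5: 2, 3, 4

Step 2: Run BFS/DFS from vertex 1:
  Visited: {1, 2, 3, 4, 5}
  Reached 5 of 5 vertices

Step 3: All 5 vertices reached from vertex 1, so the graph is connected.
Answer: Yes, the graph is connected.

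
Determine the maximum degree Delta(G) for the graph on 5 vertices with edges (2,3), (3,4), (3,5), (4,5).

Step 1: Count edges incident to each vertex:
  deg(1) = 0 (neighbors: none)
  deg(2) = 1 (neighbors: 3)
  deg(3) = 3 (neighbors: 2, 4, 5)
  deg(4) = 2 (neighbors: 3, 5)
  deg(5) = 2 (neighbors: 3, 4)

Step 2: Find maximum:
  max(0, 1, 3, 2, 2) = 3 (vertex 3)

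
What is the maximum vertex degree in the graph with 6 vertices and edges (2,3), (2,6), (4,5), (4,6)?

Step 1: Count edges incident to each vertex:
  deg(1) = 0 (neighbors: none)
  deg(2) = 2 (neighbors: 3, 6)
  deg(3) = 1 (neighbors: 2)
  deg(4) = 2 (neighbors: 5, 6)
  deg(5) = 1 (neighbors: 4)
  deg(6) = 2 (neighbors: 2, 4)

Step 2: Find maximum:
  max(0, 2, 1, 2, 1, 2) = 2 (vertex 2)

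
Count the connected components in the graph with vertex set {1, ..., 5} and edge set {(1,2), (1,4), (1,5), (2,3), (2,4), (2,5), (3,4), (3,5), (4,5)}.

Step 1: Build adjacency list from edges:
  1: 2, 4, 5
  2: 1, 3, 4, 5
  3: 2, 4, 5
  4: 1, 2, 3, 5
  5: 1, 2, 3, 4

Step 2: Run BFS/DFS from vertex 1:
  Visited: {1, 2, 4, 5, 3}
  Reached 5 of 5 vertices

Step 3: All 5 vertices reached from vertex 1, so the graph is connected.
Number of connected components: 1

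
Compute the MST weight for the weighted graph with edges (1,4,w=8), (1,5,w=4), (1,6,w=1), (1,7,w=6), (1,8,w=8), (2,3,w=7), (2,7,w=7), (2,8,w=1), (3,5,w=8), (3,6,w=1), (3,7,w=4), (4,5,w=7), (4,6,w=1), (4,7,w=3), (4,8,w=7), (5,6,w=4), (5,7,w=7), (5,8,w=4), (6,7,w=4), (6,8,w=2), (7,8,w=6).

Apply Kruskal's algorithm (sort edges by weight, add if no cycle):

Sorted edges by weight:
  (1,6) w=1
  (2,8) w=1
  (3,6) w=1
  (4,6) w=1
  (6,8) w=2
  (4,7) w=3
  (1,5) w=4
  (3,7) w=4
  (5,6) w=4
  (5,8) w=4
  (6,7) w=4
  (1,7) w=6
  (7,8) w=6
  (2,3) w=7
  (2,7) w=7
  (4,8) w=7
  (4,5) w=7
  (5,7) w=7
  (1,8) w=8
  (1,4) w=8
  (3,5) w=8

Add edge (1,6) w=1 -- no cycle. Running total: 1
Add edge (2,8) w=1 -- no cycle. Running total: 2
Add edge (3,6) w=1 -- no cycle. Running total: 3
Add edge (4,6) w=1 -- no cycle. Running total: 4
Add edge (6,8) w=2 -- no cycle. Running total: 6
Add edge (4,7) w=3 -- no cycle. Running total: 9
Add edge (1,5) w=4 -- no cycle. Running total: 13

MST edges: (1,6,w=1), (2,8,w=1), (3,6,w=1), (4,6,w=1), (6,8,w=2), (4,7,w=3), (1,5,w=4)
Total MST weight: 1 + 1 + 1 + 1 + 2 + 3 + 4 = 13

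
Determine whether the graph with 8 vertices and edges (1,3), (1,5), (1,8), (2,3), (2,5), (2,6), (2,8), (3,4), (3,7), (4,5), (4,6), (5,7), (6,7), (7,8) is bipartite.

Step 1: Attempt 2-coloring using BFS:
  Start at vertex 1, assign color 0
  Color vertex 3 with color 1 (neighbor of 1)
  Color vertex 5 with color 1 (neighbor of 1)
  Color vertex 8 with color 1 (neighbor of 1)
  Color vertex 2 with color 0 (neighbor of 3)
  Color vertex 4 with color 0 (neighbor of 3)
  Color vertex 7 with color 0 (neighbor of 3)
  Color vertex 6 with color 1 (neighbor of 2)

Step 2: 2-coloring succeeded. No conflicts found.
  Set A (color 0): {1, 2, 4, 7}
  Set B (color 1): {3, 5, 6, 8}

The graph is bipartite with partition {1, 2, 4, 7}, {3, 5, 6, 8}.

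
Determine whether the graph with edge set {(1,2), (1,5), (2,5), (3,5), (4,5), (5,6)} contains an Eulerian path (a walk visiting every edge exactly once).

Step 1: Find the degree of each vertex:
  deg(1) = 2
  deg(2) = 2
  deg(3) = 1
  deg(4) = 1
  deg(5) = 5
  deg(6) = 1

Step 2: Count vertices with odd degree:
  Odd-degree vertices: 3, 4, 5, 6 (4 total)

Step 3: Apply Euler's theorem:
  - Eulerian circuit exists iff graph is connected and all vertices have even degree
  - Eulerian path exists iff graph is connected and has 0 or 2 odd-degree vertices

Graph has 4 odd-degree vertices (need 0 or 2).
Neither Eulerian path nor Eulerian circuit exists.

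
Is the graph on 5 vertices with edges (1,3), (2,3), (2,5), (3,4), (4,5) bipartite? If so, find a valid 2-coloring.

Step 1: Attempt 2-coloring using BFS:
  Start at vertex 1, assign color 0
  Color vertex 3 with color 1 (neighbor of 1)
  Color vertex 2 with color 0 (neighbor of 3)
  Color vertex 4 with color 0 (neighbor of 3)
  Color vertex 5 with color 1 (neighbor of 2)

Step 2: 2-coloring succeeded. No conflicts found.
  Set A (color 0): {1, 2, 4}
  Set B (color 1): {3, 5}

The graph is bipartite with partition {1, 2, 4}, {3, 5}.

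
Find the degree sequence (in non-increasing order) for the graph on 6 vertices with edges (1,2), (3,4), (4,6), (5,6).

Step 1: Count edges incident to each vertex:
  deg(1) = 1 (neighbors: 2)
  deg(2) = 1 (neighbors: 1)
  deg(3) = 1 (neighbors: 4)
  deg(4) = 2 (neighbors: 3, 6)
  deg(5) = 1 (neighbors: 6)
  deg(6) = 2 (neighbors: 4, 5)

Step 2: Sort degrees in non-increasing order:
  Degrees: [1, 1, 1, 2, 1, 2] -> sorted: [2, 2, 1, 1, 1, 1]

Degree sequence: [2, 2, 1, 1, 1, 1]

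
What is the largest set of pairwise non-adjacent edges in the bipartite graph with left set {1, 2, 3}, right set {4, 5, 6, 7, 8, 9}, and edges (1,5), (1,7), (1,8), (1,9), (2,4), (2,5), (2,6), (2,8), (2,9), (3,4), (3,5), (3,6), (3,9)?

Step 1: List the neighbors of each left vertex:
  1: 5, 7, 8, 9
  2: 4, 5, 6, 8, 9
  3: 4, 5, 6, 9

Step 2: Greedily match left vertices, then look for augmenting paths:
  Match 1 -- 5
  Match 2 -- 4
  Match 3 -- 6
  No augmenting path remains.

Step 3: Verify this is maximum:
  Matching size 3 = min(|L|, |R|) = min(3, 6), which is an upper bound, so this matching is maximum.

Maximum matching: {(1,5), (2,4), (3,6)}
Size: 3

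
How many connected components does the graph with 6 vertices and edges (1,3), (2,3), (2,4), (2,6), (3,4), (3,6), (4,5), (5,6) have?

Step 1: Build adjacency list from edges:
  1: 3
  2: 3, 4, 6
  3: 1, 2, 4, 6
  4: 2, 3, 5
  5: 4, 6
  6: 2, 3, 5

Step 2: Run BFS/DFS from vertex 1:
  Visited: {1, 3, 2, 4, 6, 5}
  Reached 6 of 6 vertices

Step 3: All 6 vertices reached from vertex 1, so the graph is connected.
Number of connected components: 1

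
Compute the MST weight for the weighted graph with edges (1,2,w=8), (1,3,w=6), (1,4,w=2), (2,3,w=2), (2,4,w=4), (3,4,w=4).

Apply Kruskal's algorithm (sort edges by weight, add if no cycle):

Sorted edges by weight:
  (1,4) w=2
  (2,3) w=2
  (2,4) w=4
  (3,4) w=4
  (1,3) w=6
  (1,2) w=8

Add edge (1,4) w=2 -- no cycle. Running total: 2
Add edge (2,3) w=2 -- no cycle. Running total: 4
Add edge (2,4) w=4 -- no cycle. Running total: 8

MST edges: (1,4,w=2), (2,3,w=2), (2,4,w=4)
Total MST weight: 2 + 2 + 4 = 8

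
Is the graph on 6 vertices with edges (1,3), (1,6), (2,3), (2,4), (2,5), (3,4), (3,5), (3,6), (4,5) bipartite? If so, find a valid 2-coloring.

Step 1: Attempt 2-coloring using BFS:
  Start at vertex 1, assign color 0
  Color vertex 3 with color 1 (neighbor of 1)
  Color vertex 6 with color 1 (neighbor of 1)
  Color vertex 2 with color 0 (neighbor of 3)
  Color vertex 4 with color 0 (neighbor of 3)
  Color vertex 5 with color 0 (neighbor of 3)

Step 2: Conflict found! Vertices 3 and 6 are adjacent but have the same color.
This means the graph contains an odd cycle.

The graph is NOT bipartite.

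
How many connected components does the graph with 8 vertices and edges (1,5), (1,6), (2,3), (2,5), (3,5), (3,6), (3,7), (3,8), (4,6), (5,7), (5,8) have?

Step 1: Build adjacency list from edges:
  1: 5, 6
  2: 3, 5
  3: 2, 5, 6, 7, 8
  4: 6
  5: 1, 2, 3, 7, 8
  6: 1, 3, 4
  7: 3, 5
  8: 3, 5

Step 2: Run BFS/DFS from vertex 1:
  Visited: {1, 5, 6, 2, 3, 7, 8, 4}
  Reached 8 of 8 vertices

Step 3: All 8 vertices reached from vertex 1, so the graph is connected.
Number of connected components: 1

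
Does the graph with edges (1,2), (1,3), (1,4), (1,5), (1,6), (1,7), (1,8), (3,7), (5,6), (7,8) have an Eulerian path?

Step 1: Find the degree of each vertex:
  deg(1) = 7
  deg(2) = 1
  deg(3) = 2
  deg(4) = 1
  deg(5) = 2
  deg(6) = 2
  deg(7) = 3
  deg(8) = 2

Step 2: Count vertices with odd degree:
  Odd-degree vertices: 1, 2, 4, 7 (4 total)

Step 3: Apply Euler's theorem:
  - Eulerian circuit exists iff graph is connected and all vertices have even degree
  - Eulerian path exists iff graph is connected and has 0 or 2 odd-degree vertices

Graph has 4 odd-degree vertices (need 0 or 2).
Neither Eulerian path nor Eulerian circuit exists.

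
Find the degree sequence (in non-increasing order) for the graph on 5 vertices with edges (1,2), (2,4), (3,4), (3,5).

Step 1: Count edges incident to each vertex:
  deg(1) = 1 (neighbors: 2)
  deg(2) = 2 (neighbors: 1, 4)
  deg(3) = 2 (neighbors: 4, 5)
  deg(4) = 2 (neighbors: 2, 3)
  deg(5) = 1 (neighbors: 3)

Step 2: Sort degrees in non-increasing order:
  Degrees: [1, 2, 2, 2, 1] -> sorted: [2, 2, 2, 1, 1]

Degree sequence: [2, 2, 2, 1, 1]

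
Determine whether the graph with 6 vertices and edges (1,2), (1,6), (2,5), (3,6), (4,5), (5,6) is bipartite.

Step 1: Attempt 2-coloring using BFS:
  Start at vertex 1, assign color 0
  Color vertex 2 with color 1 (neighbor of 1)
  Color vertex 6 with color 1 (neighbor of 1)
  Color vertex 5 with color 0 (neighbor of 2)
  Color vertex 3 with color 0 (neighbor of 6)
  Color vertex 4 with color 1 (neighbor of 5)

Step 2: 2-coloring succeeded. No conflicts found.
  Set A (color 0): {1, 3, 5}
  Set B (color 1): {2, 4, 6}

The graph is bipartite with partition {1, 3, 5}, {2, 4, 6}.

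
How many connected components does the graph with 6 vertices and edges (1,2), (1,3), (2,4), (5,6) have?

Step 1: Build adjacency list from edges:
  1: 2, 3
  2: 1, 4
  3: 1
  4: 2
  5: 6
  6: 5

Step 2: Run BFS/DFS from vertex 1:
  Visited: {1, 2, 3, 4}
  Reached 4 of 6 vertices

Step 3: Only 4 of 6 vertices reached. Graph is disconnected.
Connected components: {1, 2, 3, 4}, {5, 6}
Number of connected components: 2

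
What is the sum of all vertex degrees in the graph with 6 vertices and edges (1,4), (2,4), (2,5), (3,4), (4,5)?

Step 1: Count edges incident to each vertex:
  deg(1) = 1 (neighbors: 4)
  deg(2) = 2 (neighbors: 4, 5)
  deg(3) = 1 (neighbors: 4)
  deg(4) = 4 (neighbors: 1, 2, 3, 5)
  deg(5) = 2 (neighbors: 2, 4)
  deg(6) = 0 (neighbors: none)

Step 2: Sum all degrees:
  1 + 2 + 1 + 4 + 2 + 0 = 10

Verification: sum of degrees = 2 * |E| = 2 * 5 = 10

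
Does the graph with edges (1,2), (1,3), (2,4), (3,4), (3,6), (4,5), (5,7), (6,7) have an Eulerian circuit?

Step 1: Find the degree of each vertex:
  deg(1) = 2
  deg(2) = 2
  deg(3) = 3
  deg(4) = 3
  deg(5) = 2
  deg(6) = 2
  deg(7) = 2

Step 2: Count vertices with odd degree:
  Odd-degree vertices: 3, 4 (2 total)

Step 3: Apply Euler's theorem:
  - Eulerian circuit exists iff graph is connected and all vertices have even degree
  - Eulerian path exists iff graph is connected and has 0 or 2 odd-degree vertices

Graph is connected with exactly 2 odd-degree vertices (3, 4).
Eulerian path exists (starting and ending at the odd-degree vertices), but no Eulerian circuit.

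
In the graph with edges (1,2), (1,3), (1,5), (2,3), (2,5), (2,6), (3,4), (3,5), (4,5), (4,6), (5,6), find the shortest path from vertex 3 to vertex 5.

Step 1: Build adjacency list:
  1: 2, 3, 5
  2: 1, 3, 5, 6
  3: 1, 2, 4, 5
  4: 3, 5, 6
  5: 1, 2, 3, 4, 6
  6: 2, 4, 5

Step 2: BFS from vertex 3 to find shortest path to 5:
  vertex 1 reached at distance 1
  vertex 2 reached at distance 1
  vertex 4 reached at distance 1
  vertex 5 reached at distance 1

Step 3: Shortest path: 3 -> 5
Path length: 1 edge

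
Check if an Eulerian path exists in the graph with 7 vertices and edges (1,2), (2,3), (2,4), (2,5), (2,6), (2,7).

Step 1: Find the degree of each vertex:
  deg(1) = 1
  deg(2) = 6
  deg(3) = 1
  deg(4) = 1
  deg(5) = 1
  deg(6) = 1
  deg(7) = 1

Step 2: Count vertices with odd degree:
  Odd-degree vertices: 1, 3, 4, 5, 6, 7 (6 total)

Step 3: Apply Euler's theorem:
  - Eulerian circuit exists iff graph is connected and all vertices have even degree
  - Eulerian path exists iff graph is connected and has 0 or 2 odd-degree vertices

Graph has 6 odd-degree vertices (need 0 or 2).
Neither Eulerian path nor Eulerian circuit exists.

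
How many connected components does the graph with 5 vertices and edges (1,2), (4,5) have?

Step 1: Build adjacency list from edges:
  1: 2
  2: 1
  3: (none)
  4: 5
  5: 4

Step 2: Run BFS/DFS from vertex 1:
  Visited: {1, 2}
  Reached 2 of 5 vertices

Step 3: Only 2 of 5 vertices reached. Graph is disconnected.
Connected components: {1, 2}, {3}, {4, 5}
Number of connected components: 3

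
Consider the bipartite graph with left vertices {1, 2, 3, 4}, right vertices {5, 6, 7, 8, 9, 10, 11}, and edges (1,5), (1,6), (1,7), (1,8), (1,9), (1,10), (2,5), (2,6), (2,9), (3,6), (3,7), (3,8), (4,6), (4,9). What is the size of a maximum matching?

Step 1: List the neighbors of each left vertex:
  1: 5, 6, 7, 8, 9, 10
  2: 5, 6, 9
  3: 6, 7, 8
  4: 6, 9

Step 2: Greedily match left vertices, then look for augmenting paths:
  Match 1 -- 5
  Match 2 -- 6
  Match 3 -- 7
  Match 4 -- 9
  No augmenting path remains.

Step 3: Verify this is maximum:
  Matching size 4 = min(|L|, |R|) = min(4, 7), which is an upper bound, so this matching is maximum.

Maximum matching: {(1,5), (2,6), (3,7), (4,9)}
Size: 4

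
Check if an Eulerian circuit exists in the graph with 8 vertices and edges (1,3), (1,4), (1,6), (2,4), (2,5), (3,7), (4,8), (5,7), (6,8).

Step 1: Find the degree of each vertex:
  deg(1) = 3
  deg(2) = 2
  deg(3) = 2
  deg(4) = 3
  deg(5) = 2
  deg(6) = 2
  deg(7) = 2
  deg(8) = 2

Step 2: Count vertices with odd degree:
  Odd-degree vertices: 1, 4 (2 total)

Step 3: Apply Euler's theorem:
  - Eulerian circuit exists iff graph is connected and all vertices have even degree
  - Eulerian path exists iff graph is connected and has 0 or 2 odd-degree vertices

Graph is connected with exactly 2 odd-degree vertices (1, 4).
Eulerian path exists (starting and ending at the odd-degree vertices), but no Eulerian circuit.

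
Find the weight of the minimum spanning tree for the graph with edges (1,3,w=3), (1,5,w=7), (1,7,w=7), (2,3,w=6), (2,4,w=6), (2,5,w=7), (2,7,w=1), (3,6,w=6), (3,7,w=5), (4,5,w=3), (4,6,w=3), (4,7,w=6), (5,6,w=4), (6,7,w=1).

Apply Kruskal's algorithm (sort edges by weight, add if no cycle):

Sorted edges by weight:
  (2,7) w=1
  (6,7) w=1
  (1,3) w=3
  (4,6) w=3
  (4,5) w=3
  (5,6) w=4
  (3,7) w=5
  (2,3) w=6
  (2,4) w=6
  (3,6) w=6
  (4,7) w=6
  (1,7) w=7
  (1,5) w=7
  (2,5) w=7

Add edge (2,7) w=1 -- no cycle. Running total: 1
Add edge (6,7) w=1 -- no cycle. Running total: 2
Add edge (1,3) w=3 -- no cycle. Running total: 5
Add edge (4,6) w=3 -- no cycle. Running total: 8
Add edge (4,5) w=3 -- no cycle. Running total: 11
Skip edge (5,6) w=4 -- would create cycle
Add edge (3,7) w=5 -- no cycle. Running total: 16

MST edges: (2,7,w=1), (6,7,w=1), (1,3,w=3), (4,6,w=3), (4,5,w=3), (3,7,w=5)
Total MST weight: 1 + 1 + 3 + 3 + 3 + 5 = 16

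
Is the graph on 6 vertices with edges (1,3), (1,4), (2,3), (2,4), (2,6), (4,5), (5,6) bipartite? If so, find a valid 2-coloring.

Step 1: Attempt 2-coloring using BFS:
  Start at vertex 1, assign color 0
  Color vertex 3 with color 1 (neighbor of 1)
  Color vertex 4 with color 1 (neighbor of 1)
  Color vertex 2 with color 0 (neighbor of 3)
  Color vertex 5 with color 0 (neighbor of 4)
  Color vertex 6 with color 1 (neighbor of 2)

Step 2: 2-coloring succeeded. No conflicts found.
  Set A (color 0): {1, 2, 5}
  Set B (color 1): {3, 4, 6}

The graph is bipartite with partition {1, 2, 5}, {3, 4, 6}.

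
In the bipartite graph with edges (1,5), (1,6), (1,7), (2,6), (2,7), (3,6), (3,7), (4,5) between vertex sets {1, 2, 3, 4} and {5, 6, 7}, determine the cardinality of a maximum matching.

Step 1: List the neighbors of each left vertex:
  1: 5, 6, 7
  2: 6, 7
  3: 6, 7
  4: 5

Step 2: Greedily match left vertices, then look for augmenting paths:
  Match 1 -- 5
  Match 2 -- 6
  Match 3 -- 7
  No augmenting path remains.

Step 3: Verify this is maximum:
  Matching size 3 = min(|L|, |R|) = min(4, 3), which is an upper bound, so this matching is maximum.

Maximum matching: {(1,5), (2,6), (3,7)}
Size: 3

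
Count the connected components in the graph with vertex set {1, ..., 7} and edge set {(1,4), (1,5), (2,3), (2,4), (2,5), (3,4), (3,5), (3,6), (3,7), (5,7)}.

Step 1: Build adjacency list from edges:
  1: 4, 5
  2: 3, 4, 5
  3: 2, 4, 5, 6, 7
  4: 1, 2, 3
  5: 1, 2, 3, 7
  6: 3
  7: 3, 5

Step 2: Run BFS/DFS from vertex 1:
  Visited: {1, 4, 5, 2, 3, 7, 6}
  Reached 7 of 7 vertices

Step 3: All 7 vertices reached from vertex 1, so the graph is connected.
Number of connected components: 1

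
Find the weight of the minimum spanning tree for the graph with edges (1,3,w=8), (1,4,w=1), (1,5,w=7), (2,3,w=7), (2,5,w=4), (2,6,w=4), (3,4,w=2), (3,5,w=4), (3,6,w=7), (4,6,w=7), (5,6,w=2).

Apply Kruskal's algorithm (sort edges by weight, add if no cycle):

Sorted edges by weight:
  (1,4) w=1
  (3,4) w=2
  (5,6) w=2
  (2,6) w=4
  (2,5) w=4
  (3,5) w=4
  (1,5) w=7
  (2,3) w=7
  (3,6) w=7
  (4,6) w=7
  (1,3) w=8

Add edge (1,4) w=1 -- no cycle. Running total: 1
Add edge (3,4) w=2 -- no cycle. Running total: 3
Add edge (5,6) w=2 -- no cycle. Running total: 5
Add edge (2,6) w=4 -- no cycle. Running total: 9
Skip edge (2,5) w=4 -- would create cycle
Add edge (3,5) w=4 -- no cycle. Running total: 13

MST edges: (1,4,w=1), (3,4,w=2), (5,6,w=2), (2,6,w=4), (3,5,w=4)
Total MST weight: 1 + 2 + 2 + 4 + 4 = 13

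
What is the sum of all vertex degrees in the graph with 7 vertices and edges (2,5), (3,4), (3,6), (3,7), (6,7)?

Step 1: Count edges incident to each vertex:
  deg(1) = 0 (neighbors: none)
  deg(2) = 1 (neighbors: 5)
  deg(3) = 3 (neighbors: 4, 6, 7)
  deg(4) = 1 (neighbors: 3)
  deg(5) = 1 (neighbors: 2)
  deg(6) = 2 (neighbors: 3, 7)
  deg(7) = 2 (neighbors: 3, 6)

Step 2: Sum all degrees:
  0 + 1 + 3 + 1 + 1 + 2 + 2 = 10

Verification: sum of degrees = 2 * |E| = 2 * 5 = 10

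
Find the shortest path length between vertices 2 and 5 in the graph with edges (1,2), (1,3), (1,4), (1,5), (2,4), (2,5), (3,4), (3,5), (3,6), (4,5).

Step 1: Build adjacency list:
  1: 2, 3, 4, 5
  2: 1, 4, 5
  3: 1, 4, 5, 6
  4: 1, 2, 3, 5
  5: 1, 2, 3, 4
  6: 3

Step 2: BFS from vertex 2 to find shortest path to 5:
  vertex 1 reached at distance 1
  vertex 4 reached at distance 1
  vertex 5 reached at distance 1

Step 3: Shortest path: 2 -> 5
Path length: 1 edge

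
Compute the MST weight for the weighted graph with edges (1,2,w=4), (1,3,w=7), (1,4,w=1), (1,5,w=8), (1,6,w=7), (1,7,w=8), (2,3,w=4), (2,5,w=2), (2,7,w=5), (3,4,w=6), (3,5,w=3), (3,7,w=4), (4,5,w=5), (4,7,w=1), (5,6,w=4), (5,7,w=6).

Apply Kruskal's algorithm (sort edges by weight, add if no cycle):

Sorted edges by weight:
  (1,4) w=1
  (4,7) w=1
  (2,5) w=2
  (3,5) w=3
  (1,2) w=4
  (2,3) w=4
  (3,7) w=4
  (5,6) w=4
  (2,7) w=5
  (4,5) w=5
  (3,4) w=6
  (5,7) w=6
  (1,6) w=7
  (1,3) w=7
  (1,5) w=8
  (1,7) w=8

Add edge (1,4) w=1 -- no cycle. Running total: 1
Add edge (4,7) w=1 -- no cycle. Running total: 2
Add edge (2,5) w=2 -- no cycle. Running total: 4
Add edge (3,5) w=3 -- no cycle. Running total: 7
Add edge (1,2) w=4 -- no cycle. Running total: 11
Skip edge (2,3) w=4 -- would create cycle
Skip edge (3,7) w=4 -- would create cycle
Add edge (5,6) w=4 -- no cycle. Running total: 15

MST edges: (1,4,w=1), (4,7,w=1), (2,5,w=2), (3,5,w=3), (1,2,w=4), (5,6,w=4)
Total MST weight: 1 + 1 + 2 + 3 + 4 + 4 = 15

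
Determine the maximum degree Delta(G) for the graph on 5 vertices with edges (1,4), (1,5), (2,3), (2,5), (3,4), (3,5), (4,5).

Step 1: Count edges incident to each vertex:
  deg(1) = 2 (neighbors: 4, 5)
  deg(2) = 2 (neighbors: 3, 5)
  deg(3) = 3 (neighbors: 2, 4, 5)
  deg(4) = 3 (neighbors: 1, 3, 5)
  deg(5) = 4 (neighbors: 1, 2, 3, 4)

Step 2: Find maximum:
  max(2, 2, 3, 3, 4) = 4 (vertex 5)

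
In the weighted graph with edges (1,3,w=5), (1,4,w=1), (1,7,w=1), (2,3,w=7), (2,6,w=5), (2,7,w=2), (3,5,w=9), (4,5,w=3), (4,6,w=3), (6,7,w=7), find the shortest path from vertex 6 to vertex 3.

Step 1: Build adjacency list with weights:
  1: 3(w=5), 4(w=1), 7(w=1)
  2: 3(w=7), 6(w=5), 7(w=2)
  3: 1(w=5), 2(w=7), 5(w=9)
  4: 1(w=1), 5(w=3), 6(w=3)
  5: 3(w=9), 4(w=3)
  6: 2(w=5), 4(w=3), 7(w=7)
  7: 1(w=1), 2(w=2), 6(w=7)

Step 2: Apply Dijkstra's algorithm from vertex 6:
  Visit vertex 6 (distance=0)
    Update dist[2] = 5
    Update dist[4] = 3
    Update dist[7] = 7
  Visit vertex 4 (distance=3)
    Update dist[1] = 4
    Update dist[5] = 6
  Visit vertex 1 (distance=4)
    Update dist[3] = 9
    Update dist[7] = 5
  Visit vertex 2 (distance=5)
  Visit vertex 7 (distance=5)
  Visit vertex 5 (distance=6)
  Visit vertex 3 (distance=9)

Step 3: Shortest path: 6 -> 4 -> 1 -> 3
Total weight: 3 + 1 + 5 = 9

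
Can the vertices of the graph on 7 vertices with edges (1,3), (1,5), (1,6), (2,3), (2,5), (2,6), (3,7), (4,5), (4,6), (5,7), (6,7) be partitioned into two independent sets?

Step 1: Attempt 2-coloring using BFS:
  Start at vertex 1, assign color 0
  Color vertex 3 with color 1 (neighbor of 1)
  Color vertex 5 with color 1 (neighbor of 1)
  Color vertex 6 with color 1 (neighbor of 1)
  Color vertex 2 with color 0 (neighbor of 3)
  Color vertex 7 with color 0 (neighbor of 3)
  Color vertex 4 with color 0 (neighbor of 5)

Step 2: 2-coloring succeeded. No conflicts found.
  Set A (color 0): {1, 2, 4, 7}
  Set B (color 1): {3, 5, 6}

The graph is bipartite with partition {1, 2, 4, 7}, {3, 5, 6}.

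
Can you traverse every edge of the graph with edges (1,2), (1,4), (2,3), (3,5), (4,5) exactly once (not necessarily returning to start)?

Step 1: Find the degree of each vertex:
  deg(1) = 2
  deg(2) = 2
  deg(3) = 2
  deg(4) = 2
  deg(5) = 2

Step 2: Count vertices with odd degree:
  All vertices have even degree (0 odd-degree vertices)

Step 3: Apply Euler's theorem:
  - Eulerian circuit exists iff graph is connected and all vertices have even degree
  - Eulerian path exists iff graph is connected and has 0 or 2 odd-degree vertices

Graph is connected with 0 odd-degree vertices.
Both Eulerian circuit and Eulerian path exist.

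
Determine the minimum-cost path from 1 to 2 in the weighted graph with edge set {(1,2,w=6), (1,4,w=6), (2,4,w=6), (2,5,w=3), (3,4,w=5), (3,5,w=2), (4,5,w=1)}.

Step 1: Build adjacency list with weights:
  1: 2(w=6), 4(w=6)
  2: 1(w=6), 4(w=6), 5(w=3)
  3: 4(w=5), 5(w=2)
  4: 1(w=6), 2(w=6), 3(w=5), 5(w=1)
  5: 2(w=3), 3(w=2), 4(w=1)

Step 2: Apply Dijkstra's algorithm from vertex 1:
  Visit vertex 1 (distance=0)
    Update dist[2] = 6
    Update dist[4] = 6
  Visit vertex 2 (distance=6)
    Update dist[5] = 9

Step 3: Shortest path: 1 -> 2
Total weight: 6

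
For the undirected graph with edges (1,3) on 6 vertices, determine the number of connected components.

Step 1: Build adjacency list from edges:
  1: 3
  2: (none)
  3: 1
  4: (none)
  5: (none)
  6: (none)

Step 2: Run BFS/DFS from vertex 1:
  Visited: {1, 3}
  Reached 2 of 6 vertices

Step 3: Only 2 of 6 vertices reached. Graph is disconnected.
Connected components: {1, 3}, {2}, {4}, {5}, {6}
Number of connected components: 5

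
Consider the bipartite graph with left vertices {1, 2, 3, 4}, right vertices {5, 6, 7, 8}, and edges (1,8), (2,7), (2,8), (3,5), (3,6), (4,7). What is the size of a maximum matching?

Step 1: List the neighbors of each left vertex:
  1: 8
  2: 7, 8
  3: 5, 6
  4: 7

Step 2: Greedily match left vertices, then look for augmenting paths:
  Match 1 -- 8
  Match 2 -- 7
  Match 3 -- 5
  No augmenting path remains.

Step 3: Verify this is maximum:
  Matching has size 3. The vertex set {3, 7, 8} covers every edge and has size 3; any matching has at most one edge per cover vertex, so 3 is maximum (König's theorem).

Maximum matching: {(1,8), (2,7), (3,5)}
Size: 3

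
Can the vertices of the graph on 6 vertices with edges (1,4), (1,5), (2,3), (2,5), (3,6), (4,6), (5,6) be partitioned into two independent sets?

Step 1: Attempt 2-coloring using BFS:
  Start at vertex 1, assign color 0
  Color vertex 4 with color 1 (neighbor of 1)
  Color vertex 5 with color 1 (neighbor of 1)
  Color vertex 6 with color 0 (neighbor of 4)
  Color vertex 2 with color 0 (neighbor of 5)
  Color vertex 3 with color 1 (neighbor of 6)

Step 2: 2-coloring succeeded. No conflicts found.
  Set A (color 0): {1, 2, 6}
  Set B (color 1): {3, 4, 5}

The graph is bipartite with partition {1, 2, 6}, {3, 4, 5}.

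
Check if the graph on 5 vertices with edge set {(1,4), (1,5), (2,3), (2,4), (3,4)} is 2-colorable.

Step 1: Attempt 2-coloring using BFS:
  Start at vertex 1, assign color 0
  Color vertex 4 with color 1 (neighbor of 1)
  Color vertex 5 with color 1 (neighbor of 1)
  Color vertex 2 with color 0 (neighbor of 4)
  Color vertex 3 with color 0 (neighbor of 4)

Step 2: Conflict found! Vertices 2 and 3 are adjacent but have the same color.
This means the graph contains an odd cycle.

The graph is NOT bipartite.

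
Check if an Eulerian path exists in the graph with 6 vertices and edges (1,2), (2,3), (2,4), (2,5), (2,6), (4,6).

Step 1: Find the degree of each vertex:
  deg(1) = 1
  deg(2) = 5
  deg(3) = 1
  deg(4) = 2
  deg(5) = 1
  deg(6) = 2

Step 2: Count vertices with odd degree:
  Odd-degree vertices: 1, 2, 3, 5 (4 total)

Step 3: Apply Euler's theorem:
  - Eulerian circuit exists iff graph is connected and all vertices have even degree
  - Eulerian path exists iff graph is connected and has 0 or 2 odd-degree vertices

Graph has 4 odd-degree vertices (need 0 or 2).
Neither Eulerian path nor Eulerian circuit exists.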